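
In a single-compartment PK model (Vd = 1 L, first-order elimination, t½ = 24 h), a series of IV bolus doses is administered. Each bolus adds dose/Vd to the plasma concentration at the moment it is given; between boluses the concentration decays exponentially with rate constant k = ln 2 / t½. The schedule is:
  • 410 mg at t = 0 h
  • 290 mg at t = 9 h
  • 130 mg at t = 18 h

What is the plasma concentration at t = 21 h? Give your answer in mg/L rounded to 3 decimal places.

k = ln 2 / 24 = 0.02888 per h
Dose 1 (410 mg at t=0 h): 410·exp(−0.02888·21) = 223.554 mg/L
Dose 2 (290 mg at t=9 h): 290·exp(−0.02888·12) = 205.061 mg/L
Dose 3 (130 mg at t=18 h): 130·exp(−0.02888·3) = 119.211 mg/L
C(21) = 223.554 + 205.061 + 119.211 = 547.826 mg/L

547.826 mg/L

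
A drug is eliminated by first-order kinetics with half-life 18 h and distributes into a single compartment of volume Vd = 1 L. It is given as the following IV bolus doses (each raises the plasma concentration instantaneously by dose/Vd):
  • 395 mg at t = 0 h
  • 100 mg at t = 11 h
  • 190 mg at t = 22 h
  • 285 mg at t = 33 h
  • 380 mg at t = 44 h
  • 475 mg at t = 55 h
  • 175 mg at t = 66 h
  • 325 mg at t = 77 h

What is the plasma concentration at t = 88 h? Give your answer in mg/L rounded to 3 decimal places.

k = ln 2 / 18 = 0.03851 per h
Dose 1 (395 mg at t=0 h): 395·exp(−0.03851·88) = 13.332 mg/L
Dose 2 (100 mg at t=11 h): 100·exp(−0.03851·77) = 5.155 mg/L
Dose 3 (190 mg at t=22 h): 190·exp(−0.03851·66) = 14.962 mg/L
Dose 4 (285 mg at t=33 h): 285·exp(−0.03851·55) = 34.279 mg/L
Dose 5 (380 mg at t=44 h): 380·exp(−0.03851·44) = 69.812 mg/L
Dose 6 (475 mg at t=55 h): 475·exp(−0.03851·33) = 133.292 mg/L
Dose 7 (175 mg at t=66 h): 175·exp(−0.03851·22) = 75.009 mg/L
Dose 8 (325 mg at t=77 h): 325·exp(−0.03851·11) = 212.775 mg/L
C(88) = 13.332 + 5.155 + 14.962 + 34.279 + 69.812 + 133.292 + 75.009 + 212.775 = 558.617 mg/L

558.617 mg/L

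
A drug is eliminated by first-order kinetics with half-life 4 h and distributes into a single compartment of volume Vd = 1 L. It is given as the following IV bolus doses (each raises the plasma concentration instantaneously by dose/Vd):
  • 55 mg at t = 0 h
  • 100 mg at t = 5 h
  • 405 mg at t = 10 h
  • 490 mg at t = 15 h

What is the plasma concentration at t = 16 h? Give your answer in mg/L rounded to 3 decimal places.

k = ln 2 / 4 = 0.17329 per h
Dose 1 (55 mg at t=0 h): 55·exp(−0.17329·16) = 3.438 mg/L
Dose 2 (100 mg at t=5 h): 100·exp(−0.17329·11) = 14.865 mg/L
Dose 3 (405 mg at t=10 h): 405·exp(−0.17329·6) = 143.189 mg/L
Dose 4 (490 mg at t=15 h): 490·exp(−0.17329·1) = 412.039 mg/L
C(16) = 3.438 + 14.865 + 143.189 + 412.039 = 573.531 mg/L

573.531 mg/L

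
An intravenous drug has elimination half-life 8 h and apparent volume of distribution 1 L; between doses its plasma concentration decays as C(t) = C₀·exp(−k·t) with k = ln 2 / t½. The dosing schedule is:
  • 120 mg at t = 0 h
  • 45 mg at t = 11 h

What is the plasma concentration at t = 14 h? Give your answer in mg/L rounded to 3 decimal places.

k = ln 2 / 8 = 0.08664 per h
Dose 1 (120 mg at t=0 h): 120·exp(−0.08664·14) = 35.676 mg/L
Dose 2 (45 mg at t=11 h): 45·exp(−0.08664·3) = 34.700 mg/L
C(14) = 35.676 + 34.700 = 70.376 mg/L

70.376 mg/L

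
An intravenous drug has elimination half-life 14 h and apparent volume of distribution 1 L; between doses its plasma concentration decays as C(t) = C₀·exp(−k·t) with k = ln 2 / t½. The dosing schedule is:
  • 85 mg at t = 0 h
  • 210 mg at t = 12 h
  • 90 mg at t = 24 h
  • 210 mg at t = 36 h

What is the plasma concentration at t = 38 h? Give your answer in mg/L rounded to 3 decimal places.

306.119 mg/L

k = ln 2 / 14 = 0.04951 per h
Dose 1 (85 mg at t=0 h): 85·exp(−0.04951·38) = 12.952 mg/L
Dose 2 (210 mg at t=12 h): 210·exp(−0.04951·26) = 57.965 mg/L
Dose 3 (90 mg at t=24 h): 90·exp(−0.04951·14) = 45.000 mg/L
Dose 4 (210 mg at t=36 h): 210·exp(−0.04951·2) = 190.202 mg/L
C(38) = 12.952 + 57.965 + 45.000 + 190.202 = 306.119 mg/L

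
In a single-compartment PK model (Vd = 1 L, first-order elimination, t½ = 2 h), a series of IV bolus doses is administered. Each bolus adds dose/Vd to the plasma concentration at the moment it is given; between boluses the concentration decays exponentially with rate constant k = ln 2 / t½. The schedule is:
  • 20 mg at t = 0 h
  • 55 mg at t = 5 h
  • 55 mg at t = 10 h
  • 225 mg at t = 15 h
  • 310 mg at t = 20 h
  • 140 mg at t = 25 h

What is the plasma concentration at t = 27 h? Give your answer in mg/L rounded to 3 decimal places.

101.097 mg/L

k = ln 2 / 2 = 0.34657 per h
Dose 1 (20 mg at t=0 h): 20·exp(−0.34657·27) = 0.002 mg/L
Dose 2 (55 mg at t=5 h): 55·exp(−0.34657·22) = 0.027 mg/L
Dose 3 (55 mg at t=10 h): 55·exp(−0.34657·17) = 0.152 mg/L
Dose 4 (225 mg at t=15 h): 225·exp(−0.34657·12) = 3.516 mg/L
Dose 5 (310 mg at t=20 h): 310·exp(−0.34657·7) = 27.400 mg/L
Dose 6 (140 mg at t=25 h): 140·exp(−0.34657·2) = 70.000 mg/L
C(27) = 0.002 + 0.027 + 0.152 + 3.516 + 27.400 + 70.000 = 101.097 mg/L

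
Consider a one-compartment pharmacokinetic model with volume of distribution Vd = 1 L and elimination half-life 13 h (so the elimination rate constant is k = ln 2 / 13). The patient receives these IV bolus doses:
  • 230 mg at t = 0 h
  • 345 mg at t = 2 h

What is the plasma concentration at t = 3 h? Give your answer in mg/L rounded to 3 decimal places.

k = ln 2 / 13 = 0.05332 per h
Dose 1 (230 mg at t=0 h): 230·exp(−0.05332·3) = 196.001 mg/L
Dose 2 (345 mg at t=2 h): 345·exp(−0.05332·1) = 327.087 mg/L
C(3) = 196.001 + 327.087 = 523.088 mg/L

523.088 mg/L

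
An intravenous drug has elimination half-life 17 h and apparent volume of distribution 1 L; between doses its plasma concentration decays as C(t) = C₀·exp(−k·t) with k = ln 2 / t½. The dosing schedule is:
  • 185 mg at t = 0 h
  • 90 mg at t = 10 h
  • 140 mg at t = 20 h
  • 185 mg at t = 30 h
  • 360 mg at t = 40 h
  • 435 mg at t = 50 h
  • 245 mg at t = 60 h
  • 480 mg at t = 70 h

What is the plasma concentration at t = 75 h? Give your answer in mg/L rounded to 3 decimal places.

k = ln 2 / 17 = 0.04077 per h
Dose 1 (185 mg at t=0 h): 185·exp(−0.04077·75) = 8.692 mg/L
Dose 2 (90 mg at t=10 h): 90·exp(−0.04077·65) = 6.357 mg/L
Dose 3 (140 mg at t=20 h): 140·exp(−0.04077·55) = 14.866 mg/L
Dose 4 (185 mg at t=30 h): 185·exp(−0.04077·45) = 29.534 mg/L
Dose 5 (360 mg at t=40 h): 360·exp(−0.04077·35) = 86.404 mg/L
Dose 6 (435 mg at t=50 h): 435·exp(−0.04077·25) = 156.963 mg/L
Dose 7 (245 mg at t=60 h): 245·exp(−0.04077·15) = 132.908 mg/L
Dose 8 (480 mg at t=70 h): 480·exp(−0.04077·5) = 391.474 mg/L
C(75) = 8.692 + 6.357 + 14.866 + 29.534 + 86.404 + 156.963 + 132.908 + 391.474 = 827.199 mg/L

827.199 mg/L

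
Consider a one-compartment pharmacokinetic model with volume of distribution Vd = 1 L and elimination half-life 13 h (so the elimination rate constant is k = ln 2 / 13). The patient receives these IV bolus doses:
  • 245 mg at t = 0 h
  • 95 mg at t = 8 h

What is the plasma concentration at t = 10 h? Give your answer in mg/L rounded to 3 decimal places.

k = ln 2 / 13 = 0.05332 per h
Dose 1 (245 mg at t=0 h): 245·exp(−0.05332·10) = 143.749 mg/L
Dose 2 (95 mg at t=8 h): 95·exp(−0.05332·2) = 85.391 mg/L
C(10) = 143.749 + 85.391 = 229.140 mg/L

229.140 mg/L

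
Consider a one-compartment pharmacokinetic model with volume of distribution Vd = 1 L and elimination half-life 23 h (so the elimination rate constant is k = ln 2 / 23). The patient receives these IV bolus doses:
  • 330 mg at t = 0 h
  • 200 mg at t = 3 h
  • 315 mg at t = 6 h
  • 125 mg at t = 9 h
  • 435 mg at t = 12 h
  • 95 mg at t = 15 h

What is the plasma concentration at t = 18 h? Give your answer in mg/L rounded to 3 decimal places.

1083.643 mg/L

k = ln 2 / 23 = 0.03014 per h
Dose 1 (330 mg at t=0 h): 330·exp(−0.03014·18) = 191.834 mg/L
Dose 2 (200 mg at t=3 h): 200·exp(−0.03014·15) = 127.264 mg/L
Dose 3 (315 mg at t=6 h): 315·exp(−0.03014·12) = 219.407 mg/L
Dose 4 (125 mg at t=9 h): 125·exp(−0.03014·9) = 95.305 mg/L
Dose 5 (435 mg at t=12 h): 435·exp(−0.03014·6) = 363.044 mg/L
Dose 6 (95 mg at t=15 h): 95·exp(−0.03014·3) = 86.788 mg/L
C(18) = 191.834 + 127.264 + 219.407 + 95.305 + 363.044 + 86.788 = 1083.643 mg/L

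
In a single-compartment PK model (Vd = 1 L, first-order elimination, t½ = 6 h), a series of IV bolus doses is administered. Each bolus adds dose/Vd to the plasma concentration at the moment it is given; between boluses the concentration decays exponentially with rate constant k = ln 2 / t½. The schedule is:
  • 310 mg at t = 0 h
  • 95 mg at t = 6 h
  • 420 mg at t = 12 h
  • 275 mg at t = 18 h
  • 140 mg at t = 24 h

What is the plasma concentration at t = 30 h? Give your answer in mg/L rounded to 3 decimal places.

206.875 mg/L

k = ln 2 / 6 = 0.11552 per h
Dose 1 (310 mg at t=0 h): 310·exp(−0.11552·30) = 9.688 mg/L
Dose 2 (95 mg at t=6 h): 95·exp(−0.11552·24) = 5.938 mg/L
Dose 3 (420 mg at t=12 h): 420·exp(−0.11552·18) = 52.500 mg/L
Dose 4 (275 mg at t=18 h): 275·exp(−0.11552·12) = 68.750 mg/L
Dose 5 (140 mg at t=24 h): 140·exp(−0.11552·6) = 70.000 mg/L
C(30) = 9.688 + 5.938 + 52.500 + 68.750 + 70.000 = 206.875 mg/L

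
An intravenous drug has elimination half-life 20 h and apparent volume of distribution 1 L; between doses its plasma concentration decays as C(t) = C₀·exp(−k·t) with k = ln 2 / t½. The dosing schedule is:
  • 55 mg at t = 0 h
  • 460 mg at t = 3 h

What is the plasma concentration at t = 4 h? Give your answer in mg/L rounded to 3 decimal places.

k = ln 2 / 20 = 0.03466 per h
Dose 1 (55 mg at t=0 h): 55·exp(−0.03466·4) = 47.880 mg/L
Dose 2 (460 mg at t=3 h): 460·exp(−0.03466·1) = 444.331 mg/L
C(4) = 47.880 + 444.331 = 492.211 mg/L

492.211 mg/L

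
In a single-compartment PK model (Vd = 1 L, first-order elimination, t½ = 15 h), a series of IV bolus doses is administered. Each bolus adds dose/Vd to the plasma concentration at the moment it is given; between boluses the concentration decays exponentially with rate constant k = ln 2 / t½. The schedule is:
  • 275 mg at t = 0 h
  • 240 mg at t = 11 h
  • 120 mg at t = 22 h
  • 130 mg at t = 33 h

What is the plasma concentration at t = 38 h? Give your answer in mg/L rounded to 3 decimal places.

k = ln 2 / 15 = 0.04621 per h
Dose 1 (275 mg at t=0 h): 275·exp(−0.04621·38) = 47.503 mg/L
Dose 2 (240 mg at t=11 h): 240·exp(−0.04621·27) = 68.922 mg/L
Dose 3 (120 mg at t=22 h): 120·exp(−0.04621·16) = 57.290 mg/L
Dose 4 (130 mg at t=33 h): 130·exp(−0.04621·5) = 103.181 mg/L
C(38) = 47.503 + 68.922 + 57.290 + 103.181 = 276.897 mg/L

276.897 mg/L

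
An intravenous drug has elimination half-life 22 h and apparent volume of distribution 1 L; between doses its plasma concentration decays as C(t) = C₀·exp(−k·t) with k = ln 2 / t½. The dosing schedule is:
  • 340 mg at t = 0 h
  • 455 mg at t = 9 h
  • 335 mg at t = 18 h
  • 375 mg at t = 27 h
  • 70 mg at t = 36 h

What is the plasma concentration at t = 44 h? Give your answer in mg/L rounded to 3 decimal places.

657.605 mg/L

k = ln 2 / 22 = 0.03151 per h
Dose 1 (340 mg at t=0 h): 340·exp(−0.03151·44) = 85.000 mg/L
Dose 2 (455 mg at t=9 h): 455·exp(−0.03151·35) = 151.043 mg/L
Dose 3 (335 mg at t=18 h): 335·exp(−0.03151·26) = 147.667 mg/L
Dose 4 (375 mg at t=27 h): 375·exp(−0.03151·17) = 219.491 mg/L
Dose 5 (70 mg at t=36 h): 70·exp(−0.03151·8) = 54.404 mg/L
C(44) = 85.000 + 151.043 + 147.667 + 219.491 + 54.404 = 657.605 mg/L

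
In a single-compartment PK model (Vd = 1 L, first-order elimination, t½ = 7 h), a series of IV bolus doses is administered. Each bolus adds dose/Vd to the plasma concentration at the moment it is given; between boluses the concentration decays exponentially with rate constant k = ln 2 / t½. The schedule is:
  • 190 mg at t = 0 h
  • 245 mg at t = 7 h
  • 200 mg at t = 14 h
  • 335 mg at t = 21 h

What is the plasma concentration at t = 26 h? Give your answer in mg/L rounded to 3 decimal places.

k = ln 2 / 7 = 0.09902 per h
Dose 1 (190 mg at t=0 h): 190·exp(−0.09902·26) = 14.476 mg/L
Dose 2 (245 mg at t=7 h): 245·exp(−0.09902·19) = 37.332 mg/L
Dose 3 (200 mg at t=14 h): 200·exp(−0.09902·12) = 60.951 mg/L
Dose 4 (335 mg at t=21 h): 335·exp(−0.09902·5) = 204.185 mg/L
C(26) = 14.476 + 37.332 + 60.951 + 204.185 = 316.944 mg/L

316.944 mg/L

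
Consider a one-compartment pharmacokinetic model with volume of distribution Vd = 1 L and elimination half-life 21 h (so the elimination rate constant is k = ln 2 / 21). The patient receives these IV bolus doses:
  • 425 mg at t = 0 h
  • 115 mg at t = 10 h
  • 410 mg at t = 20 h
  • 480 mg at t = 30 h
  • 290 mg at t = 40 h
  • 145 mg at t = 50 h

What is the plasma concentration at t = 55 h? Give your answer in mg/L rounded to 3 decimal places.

734.374 mg/L

k = ln 2 / 21 = 0.03301 per h
Dose 1 (425 mg at t=0 h): 425·exp(−0.03301·55) = 69.179 mg/L
Dose 2 (115 mg at t=10 h): 115·exp(−0.03301·45) = 26.040 mg/L
Dose 3 (410 mg at t=20 h): 410·exp(−0.03301·35) = 129.142 mg/L
Dose 4 (480 mg at t=30 h): 480·exp(−0.03301·25) = 210.316 mg/L
Dose 5 (290 mg at t=40 h): 290·exp(−0.03301·15) = 176.757 mg/L
Dose 6 (145 mg at t=50 h): 145·exp(−0.03301·5) = 122.940 mg/L
C(55) = 69.179 + 26.040 + 129.142 + 210.316 + 176.757 + 122.940 = 734.374 mg/L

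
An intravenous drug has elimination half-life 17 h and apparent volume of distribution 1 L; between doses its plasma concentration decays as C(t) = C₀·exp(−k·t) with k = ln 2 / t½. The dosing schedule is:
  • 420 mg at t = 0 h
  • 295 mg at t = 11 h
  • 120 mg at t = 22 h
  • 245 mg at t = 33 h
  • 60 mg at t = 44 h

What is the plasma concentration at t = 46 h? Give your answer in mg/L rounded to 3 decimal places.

k = ln 2 / 17 = 0.04077 per h
Dose 1 (420 mg at t=0 h): 420·exp(−0.04077·46) = 64.372 mg/L
Dose 2 (295 mg at t=11 h): 295·exp(−0.04077·35) = 70.803 mg/L
Dose 3 (120 mg at t=22 h): 120·exp(−0.04077·24) = 45.102 mg/L
Dose 4 (245 mg at t=33 h): 245·exp(−0.04077·13) = 144.200 mg/L
Dose 5 (60 mg at t=44 h): 60·exp(−0.04077·2) = 55.301 mg/L
C(46) = 64.372 + 70.803 + 45.102 + 144.200 + 55.301 = 379.780 mg/L

379.780 mg/L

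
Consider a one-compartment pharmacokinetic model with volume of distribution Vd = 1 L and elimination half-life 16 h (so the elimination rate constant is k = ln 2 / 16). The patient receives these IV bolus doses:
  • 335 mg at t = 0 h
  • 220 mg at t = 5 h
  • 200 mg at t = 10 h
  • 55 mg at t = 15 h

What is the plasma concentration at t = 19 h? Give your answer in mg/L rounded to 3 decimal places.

k = ln 2 / 16 = 0.04332 per h
Dose 1 (335 mg at t=0 h): 335·exp(−0.04332·19) = 147.086 mg/L
Dose 2 (220 mg at t=5 h): 220·exp(−0.04332·14) = 119.956 mg/L
Dose 3 (200 mg at t=10 h): 200·exp(−0.04332·9) = 135.426 mg/L
Dose 4 (55 mg at t=15 h): 55·exp(−0.04332·4) = 46.249 mg/L
C(19) = 147.086 + 119.956 + 135.426 + 46.249 = 448.717 mg/L

448.717 mg/L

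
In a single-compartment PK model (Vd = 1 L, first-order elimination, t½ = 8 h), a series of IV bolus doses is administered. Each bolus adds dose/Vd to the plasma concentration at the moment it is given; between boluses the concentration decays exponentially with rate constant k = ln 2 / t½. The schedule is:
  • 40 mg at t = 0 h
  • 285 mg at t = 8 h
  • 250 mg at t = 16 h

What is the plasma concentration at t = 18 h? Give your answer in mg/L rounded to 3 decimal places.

338.461 mg/L

k = ln 2 / 8 = 0.08664 per h
Dose 1 (40 mg at t=0 h): 40·exp(−0.08664·18) = 8.409 mg/L
Dose 2 (285 mg at t=8 h): 285·exp(−0.08664·10) = 119.828 mg/L
Dose 3 (250 mg at t=16 h): 250·exp(−0.08664·2) = 210.224 mg/L
C(18) = 8.409 + 119.828 + 210.224 = 338.461 mg/L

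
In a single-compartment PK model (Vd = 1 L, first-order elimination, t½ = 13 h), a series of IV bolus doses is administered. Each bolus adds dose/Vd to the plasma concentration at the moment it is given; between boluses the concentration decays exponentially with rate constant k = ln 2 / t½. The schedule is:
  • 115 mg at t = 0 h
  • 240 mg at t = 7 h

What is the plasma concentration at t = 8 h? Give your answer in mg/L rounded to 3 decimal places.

k = ln 2 / 13 = 0.05332 per h
Dose 1 (115 mg at t=0 h): 115·exp(−0.05332·8) = 75.067 mg/L
Dose 2 (240 mg at t=7 h): 240·exp(−0.05332·1) = 227.539 mg/L
C(8) = 75.067 + 227.539 = 302.606 mg/L

302.606 mg/L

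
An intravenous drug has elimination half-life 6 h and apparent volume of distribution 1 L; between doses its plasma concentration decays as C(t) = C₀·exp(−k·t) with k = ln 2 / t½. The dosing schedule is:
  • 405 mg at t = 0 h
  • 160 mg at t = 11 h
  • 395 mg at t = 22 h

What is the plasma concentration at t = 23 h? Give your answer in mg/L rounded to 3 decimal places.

420.317 mg/L

k = ln 2 / 6 = 0.11552 per h
Dose 1 (405 mg at t=0 h): 405·exp(−0.11552·23) = 28.412 mg/L
Dose 2 (160 mg at t=11 h): 160·exp(−0.11552·12) = 40.000 mg/L
Dose 3 (395 mg at t=22 h): 395·exp(−0.11552·1) = 351.905 mg/L
C(23) = 28.412 + 40.000 + 351.905 = 420.317 mg/L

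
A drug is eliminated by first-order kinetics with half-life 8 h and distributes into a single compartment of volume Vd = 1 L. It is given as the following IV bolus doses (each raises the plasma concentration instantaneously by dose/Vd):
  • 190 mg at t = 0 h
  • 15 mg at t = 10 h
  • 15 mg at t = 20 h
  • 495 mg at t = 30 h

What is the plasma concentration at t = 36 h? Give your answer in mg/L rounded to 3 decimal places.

308.052 mg/L

k = ln 2 / 8 = 0.08664 per h
Dose 1 (190 mg at t=0 h): 190·exp(−0.08664·36) = 8.397 mg/L
Dose 2 (15 mg at t=10 h): 15·exp(−0.08664·26) = 1.577 mg/L
Dose 3 (15 mg at t=20 h): 15·exp(−0.08664·16) = 3.750 mg/L
Dose 4 (495 mg at t=30 h): 495·exp(−0.08664·6) = 294.329 mg/L
C(36) = 8.397 + 1.577 + 3.750 + 294.329 = 308.052 mg/L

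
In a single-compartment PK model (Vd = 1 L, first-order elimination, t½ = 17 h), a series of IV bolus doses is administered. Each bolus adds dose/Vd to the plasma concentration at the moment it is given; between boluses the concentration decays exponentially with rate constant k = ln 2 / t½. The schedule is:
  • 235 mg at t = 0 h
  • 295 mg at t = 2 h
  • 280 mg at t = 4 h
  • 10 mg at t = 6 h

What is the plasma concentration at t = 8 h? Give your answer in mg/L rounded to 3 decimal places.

647.654 mg/L

k = ln 2 / 17 = 0.04077 per h
Dose 1 (235 mg at t=0 h): 235·exp(−0.04077·8) = 169.593 mg/L
Dose 2 (295 mg at t=2 h): 295·exp(−0.04077·6) = 230.981 mg/L
Dose 3 (280 mg at t=4 h): 280·exp(−0.04077·4) = 237.863 mg/L
Dose 4 (10 mg at t=6 h): 10·exp(−0.04077·2) = 9.217 mg/L
C(8) = 169.593 + 230.981 + 237.863 + 9.217 = 647.654 mg/L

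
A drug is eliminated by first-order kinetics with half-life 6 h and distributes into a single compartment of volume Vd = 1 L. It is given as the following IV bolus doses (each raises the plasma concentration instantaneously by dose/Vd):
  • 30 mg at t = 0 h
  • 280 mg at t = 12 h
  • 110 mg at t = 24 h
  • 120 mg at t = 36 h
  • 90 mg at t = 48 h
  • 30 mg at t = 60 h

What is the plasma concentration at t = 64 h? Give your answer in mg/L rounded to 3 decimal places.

39.588 mg/L

k = ln 2 / 6 = 0.11552 per h
Dose 1 (30 mg at t=0 h): 30·exp(−0.11552·64) = 0.018 mg/L
Dose 2 (280 mg at t=12 h): 280·exp(−0.11552·52) = 0.689 mg/L
Dose 3 (110 mg at t=24 h): 110·exp(−0.11552·40) = 1.083 mg/L
Dose 4 (120 mg at t=36 h): 120·exp(−0.11552·28) = 4.725 mg/L
Dose 5 (90 mg at t=48 h): 90·exp(−0.11552·16) = 14.174 mg/L
Dose 6 (30 mg at t=60 h): 30·exp(−0.11552·4) = 18.899 mg/L
C(64) = 0.018 + 0.689 + 1.083 + 4.725 + 14.174 + 18.899 = 39.588 mg/L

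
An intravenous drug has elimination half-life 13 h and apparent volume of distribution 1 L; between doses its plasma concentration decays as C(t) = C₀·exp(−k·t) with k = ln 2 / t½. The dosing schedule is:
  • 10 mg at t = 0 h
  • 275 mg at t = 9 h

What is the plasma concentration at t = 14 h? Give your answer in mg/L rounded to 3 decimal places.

k = ln 2 / 13 = 0.05332 per h
Dose 1 (10 mg at t=0 h): 10·exp(−0.05332·14) = 4.740 mg/L
Dose 2 (275 mg at t=9 h): 275·exp(−0.05332·5) = 210.645 mg/L
C(14) = 4.740 + 210.645 = 215.386 mg/L

215.386 mg/L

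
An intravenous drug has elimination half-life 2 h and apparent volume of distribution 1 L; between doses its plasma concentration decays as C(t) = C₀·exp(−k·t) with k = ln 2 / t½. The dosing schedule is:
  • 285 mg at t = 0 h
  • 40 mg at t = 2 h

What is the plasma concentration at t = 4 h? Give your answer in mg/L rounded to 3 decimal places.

91.250 mg/L

k = ln 2 / 2 = 0.34657 per h
Dose 1 (285 mg at t=0 h): 285·exp(−0.34657·4) = 71.250 mg/L
Dose 2 (40 mg at t=2 h): 40·exp(−0.34657·2) = 20.000 mg/L
C(4) = 71.250 + 20.000 = 91.250 mg/L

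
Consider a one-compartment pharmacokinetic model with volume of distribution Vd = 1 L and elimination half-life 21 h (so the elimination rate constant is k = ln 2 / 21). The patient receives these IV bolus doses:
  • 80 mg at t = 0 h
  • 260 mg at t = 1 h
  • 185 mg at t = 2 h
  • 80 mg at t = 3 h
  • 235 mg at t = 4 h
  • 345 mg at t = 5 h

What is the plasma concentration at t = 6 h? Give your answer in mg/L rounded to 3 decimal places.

k = ln 2 / 21 = 0.03301 per h
Dose 1 (80 mg at t=0 h): 80·exp(−0.03301·6) = 65.627 mg/L
Dose 2 (260 mg at t=1 h): 260·exp(−0.03301·5) = 220.445 mg/L
Dose 3 (185 mg at t=2 h): 185·exp(−0.03301·4) = 162.119 mg/L
Dose 4 (80 mg at t=3 h): 80·exp(−0.03301·3) = 72.458 mg/L
Dose 5 (235 mg at t=4 h): 235·exp(−0.03301·2) = 219.988 mg/L
Dose 6 (345 mg at t=5 h): 345·exp(−0.03301·1) = 333.798 mg/L
C(6) = 65.627 + 220.445 + 162.119 + 72.458 + 219.988 + 333.798 = 1074.434 mg/L

1074.434 mg/L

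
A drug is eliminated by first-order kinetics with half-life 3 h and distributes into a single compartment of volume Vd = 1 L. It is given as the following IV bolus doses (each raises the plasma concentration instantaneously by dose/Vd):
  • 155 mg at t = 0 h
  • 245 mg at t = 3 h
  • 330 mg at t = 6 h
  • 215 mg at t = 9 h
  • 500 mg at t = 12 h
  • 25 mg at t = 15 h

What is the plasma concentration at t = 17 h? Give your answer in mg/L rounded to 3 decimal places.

245.783 mg/L

k = ln 2 / 3 = 0.23105 per h
Dose 1 (155 mg at t=0 h): 155·exp(−0.23105·17) = 3.051 mg/L
Dose 2 (245 mg at t=3 h): 245·exp(−0.23105·14) = 9.646 mg/L
Dose 3 (330 mg at t=6 h): 330·exp(−0.23105·11) = 25.986 mg/L
Dose 4 (215 mg at t=9 h): 215·exp(−0.23105·8) = 33.860 mg/L
Dose 5 (500 mg at t=12 h): 500·exp(−0.23105·5) = 157.490 mg/L
Dose 6 (25 mg at t=15 h): 25·exp(−0.23105·2) = 15.749 mg/L
C(17) = 3.051 + 9.646 + 25.986 + 33.860 + 157.490 + 15.749 = 245.783 mg/L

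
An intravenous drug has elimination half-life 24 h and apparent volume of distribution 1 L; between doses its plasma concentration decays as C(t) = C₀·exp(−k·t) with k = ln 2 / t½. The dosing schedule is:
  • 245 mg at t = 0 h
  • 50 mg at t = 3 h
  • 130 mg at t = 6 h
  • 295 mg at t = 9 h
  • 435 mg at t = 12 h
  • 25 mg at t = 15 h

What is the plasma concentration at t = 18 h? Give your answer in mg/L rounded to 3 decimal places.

k = ln 2 / 24 = 0.02888 per h
Dose 1 (245 mg at t=0 h): 245·exp(−0.02888·18) = 145.678 mg/L
Dose 2 (50 mg at t=3 h): 50·exp(−0.02888·15) = 32.421 mg/L
Dose 3 (130 mg at t=6 h): 130·exp(−0.02888·12) = 91.924 mg/L
Dose 4 (295 mg at t=9 h): 295·exp(−0.02888·9) = 227.476 mg/L
Dose 5 (435 mg at t=12 h): 435·exp(−0.02888·6) = 365.790 mg/L
Dose 6 (25 mg at t=15 h): 25·exp(−0.02888·3) = 22.925 mg/L
C(18) = 145.678 + 32.421 + 91.924 + 227.476 + 365.790 + 22.925 = 886.214 mg/L

886.214 mg/L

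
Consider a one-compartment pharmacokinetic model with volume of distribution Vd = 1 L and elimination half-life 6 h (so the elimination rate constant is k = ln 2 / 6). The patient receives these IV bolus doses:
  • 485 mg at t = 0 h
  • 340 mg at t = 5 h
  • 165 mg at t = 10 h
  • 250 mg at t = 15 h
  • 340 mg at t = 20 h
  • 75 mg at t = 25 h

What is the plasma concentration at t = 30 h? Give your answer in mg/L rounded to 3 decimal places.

243.838 mg/L

k = ln 2 / 6 = 0.11552 per h
Dose 1 (485 mg at t=0 h): 485·exp(−0.11552·30) = 15.156 mg/L
Dose 2 (340 mg at t=5 h): 340·exp(−0.11552·25) = 18.932 mg/L
Dose 3 (165 mg at t=10 h): 165·exp(−0.11552·20) = 16.370 mg/L
Dose 4 (250 mg at t=15 h): 250·exp(−0.11552·15) = 44.194 mg/L
Dose 5 (340 mg at t=20 h): 340·exp(−0.11552·10) = 107.093 mg/L
Dose 6 (75 mg at t=25 h): 75·exp(−0.11552·5) = 42.092 mg/L
C(30) = 15.156 + 18.932 + 16.370 + 44.194 + 107.093 + 42.092 = 243.838 mg/L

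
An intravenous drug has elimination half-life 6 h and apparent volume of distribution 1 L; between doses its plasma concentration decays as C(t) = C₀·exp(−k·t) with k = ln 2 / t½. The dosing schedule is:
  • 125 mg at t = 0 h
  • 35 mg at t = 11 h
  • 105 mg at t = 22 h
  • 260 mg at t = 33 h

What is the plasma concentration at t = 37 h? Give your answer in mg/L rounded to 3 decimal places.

185.828 mg/L

k = ln 2 / 6 = 0.11552 per h
Dose 1 (125 mg at t=0 h): 125·exp(−0.11552·37) = 1.740 mg/L
Dose 2 (35 mg at t=11 h): 35·exp(−0.11552·26) = 1.736 mg/L
Dose 3 (105 mg at t=22 h): 105·exp(−0.11552·15) = 18.562 mg/L
Dose 4 (260 mg at t=33 h): 260·exp(−0.11552·4) = 163.790 mg/L
C(37) = 1.740 + 1.736 + 18.562 + 163.790 = 185.828 mg/L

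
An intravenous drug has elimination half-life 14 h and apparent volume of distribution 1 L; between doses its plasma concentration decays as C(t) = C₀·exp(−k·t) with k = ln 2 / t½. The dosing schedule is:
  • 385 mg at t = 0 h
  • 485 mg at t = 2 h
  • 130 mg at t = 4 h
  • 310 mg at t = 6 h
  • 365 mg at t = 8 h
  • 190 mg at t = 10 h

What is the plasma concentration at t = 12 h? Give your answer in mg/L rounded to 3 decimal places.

1297.471 mg/L

k = ln 2 / 14 = 0.04951 per h
Dose 1 (385 mg at t=0 h): 385·exp(−0.04951·12) = 212.537 mg/L
Dose 2 (485 mg at t=2 h): 485·exp(−0.04951·10) = 295.611 mg/L
Dose 3 (130 mg at t=4 h): 130·exp(−0.04951·8) = 87.484 mg/L
Dose 4 (310 mg at t=6 h): 310·exp(−0.04951·6) = 230.329 mg/L
Dose 5 (365 mg at t=8 h): 365·exp(−0.04951·4) = 299.422 mg/L
Dose 6 (190 mg at t=10 h): 190·exp(−0.04951·2) = 172.087 mg/L
C(12) = 212.537 + 295.611 + 87.484 + 230.329 + 299.422 + 172.087 = 1297.471 mg/L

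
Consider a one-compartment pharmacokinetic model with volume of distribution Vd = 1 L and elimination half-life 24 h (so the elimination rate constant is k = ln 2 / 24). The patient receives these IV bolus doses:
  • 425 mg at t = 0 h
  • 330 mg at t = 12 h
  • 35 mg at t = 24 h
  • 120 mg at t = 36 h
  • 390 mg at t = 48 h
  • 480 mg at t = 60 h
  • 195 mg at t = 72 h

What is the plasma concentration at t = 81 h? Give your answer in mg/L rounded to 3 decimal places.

687.864 mg/L

k = ln 2 / 24 = 0.02888 per h
Dose 1 (425 mg at t=0 h): 425·exp(−0.02888·81) = 40.965 mg/L
Dose 2 (330 mg at t=12 h): 330·exp(−0.02888·69) = 44.983 mg/L
Dose 3 (35 mg at t=24 h): 35·exp(−0.02888·57) = 6.747 mg/L
Dose 4 (120 mg at t=36 h): 120·exp(−0.02888·45) = 32.715 mg/L
Dose 5 (390 mg at t=48 h): 390·exp(−0.02888·33) = 150.366 mg/L
Dose 6 (480 mg at t=60 h): 480·exp(−0.02888·21) = 261.722 mg/L
Dose 7 (195 mg at t=72 h): 195·exp(−0.02888·9) = 150.366 mg/L
C(81) = 40.965 + 44.983 + 6.747 + 32.715 + 150.366 + 261.722 + 150.366 = 687.864 mg/L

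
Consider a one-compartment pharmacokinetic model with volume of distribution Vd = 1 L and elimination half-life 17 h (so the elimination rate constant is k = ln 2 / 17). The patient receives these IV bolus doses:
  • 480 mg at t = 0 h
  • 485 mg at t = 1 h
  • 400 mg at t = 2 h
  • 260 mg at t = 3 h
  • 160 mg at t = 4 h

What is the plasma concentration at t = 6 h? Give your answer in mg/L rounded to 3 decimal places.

1488.725 mg/L

k = ln 2 / 17 = 0.04077 per h
Dose 1 (480 mg at t=0 h): 480·exp(−0.04077·6) = 375.833 mg/L
Dose 2 (485 mg at t=1 h): 485·exp(−0.04077·5) = 395.552 mg/L
Dose 3 (400 mg at t=2 h): 400·exp(−0.04077·4) = 339.805 mg/L
Dose 4 (260 mg at t=3 h): 260·exp(−0.04077·3) = 230.065 mg/L
Dose 5 (160 mg at t=4 h): 160·exp(−0.04077·2) = 147.470 mg/L
C(6) = 375.833 + 395.552 + 339.805 + 230.065 + 147.470 = 1488.725 mg/L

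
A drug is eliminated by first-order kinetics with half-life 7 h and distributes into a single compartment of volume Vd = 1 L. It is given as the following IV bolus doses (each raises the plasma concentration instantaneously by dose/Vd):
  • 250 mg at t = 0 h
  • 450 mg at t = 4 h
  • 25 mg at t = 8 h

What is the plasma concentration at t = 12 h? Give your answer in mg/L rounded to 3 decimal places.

296.800 mg/L

k = ln 2 / 7 = 0.09902 per h
Dose 1 (250 mg at t=0 h): 250·exp(−0.09902·12) = 76.188 mg/L
Dose 2 (450 mg at t=4 h): 450·exp(−0.09902·8) = 203.788 mg/L
Dose 3 (25 mg at t=8 h): 25·exp(−0.09902·4) = 16.824 mg/L
C(12) = 76.188 + 203.788 + 16.824 = 296.800 mg/L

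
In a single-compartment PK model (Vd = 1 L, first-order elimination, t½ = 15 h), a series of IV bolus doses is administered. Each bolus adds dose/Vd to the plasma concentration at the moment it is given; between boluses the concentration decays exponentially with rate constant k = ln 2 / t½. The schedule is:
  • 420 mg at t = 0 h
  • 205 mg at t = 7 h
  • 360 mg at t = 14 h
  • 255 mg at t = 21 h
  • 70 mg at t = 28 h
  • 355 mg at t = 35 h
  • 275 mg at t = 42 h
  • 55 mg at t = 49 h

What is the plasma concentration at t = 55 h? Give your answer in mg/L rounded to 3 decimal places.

k = ln 2 / 15 = 0.04621 per h
Dose 1 (420 mg at t=0 h): 420·exp(−0.04621·55) = 33.073 mg/L
Dose 2 (205 mg at t=7 h): 205·exp(−0.04621·48) = 22.308 mg/L
Dose 3 (360 mg at t=14 h): 360·exp(−0.04621·41) = 54.136 mg/L
Dose 4 (255 mg at t=21 h): 255·exp(−0.04621·34) = 52.991 mg/L
Dose 5 (70 mg at t=28 h): 70·exp(−0.04621·27) = 20.102 mg/L
Dose 6 (355 mg at t=35 h): 355·exp(−0.04621·20) = 140.882 mg/L
Dose 7 (275 mg at t=42 h): 275·exp(−0.04621·13) = 150.813 mg/L
Dose 8 (55 mg at t=49 h): 55·exp(−0.04621·6) = 41.682 mg/L
C(55) = 33.073 + 22.308 + 54.136 + 52.991 + 20.102 + 140.882 + 150.813 + 41.682 = 515.988 mg/L

515.988 mg/L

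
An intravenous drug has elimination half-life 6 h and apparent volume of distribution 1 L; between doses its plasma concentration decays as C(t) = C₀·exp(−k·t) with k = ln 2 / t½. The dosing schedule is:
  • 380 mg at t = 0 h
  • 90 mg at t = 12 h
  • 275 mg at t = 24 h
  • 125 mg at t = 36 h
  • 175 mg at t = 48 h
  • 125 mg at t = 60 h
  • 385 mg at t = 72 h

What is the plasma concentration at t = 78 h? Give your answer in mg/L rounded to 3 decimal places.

k = ln 2 / 6 = 0.11552 per h
Dose 1 (380 mg at t=0 h): 380·exp(−0.11552·78) = 0.046 mg/L
Dose 2 (90 mg at t=12 h): 90·exp(−0.11552·66) = 0.044 mg/L
Dose 3 (275 mg at t=24 h): 275·exp(−0.11552·54) = 0.537 mg/L
Dose 4 (125 mg at t=36 h): 125·exp(−0.11552·42) = 0.977 mg/L
Dose 5 (175 mg at t=48 h): 175·exp(−0.11552·30) = 5.469 mg/L
Dose 6 (125 mg at t=60 h): 125·exp(−0.11552·18) = 15.625 mg/L
Dose 7 (385 mg at t=72 h): 385·exp(−0.11552·6) = 192.500 mg/L
C(78) = 0.046 + 0.044 + 0.537 + 0.977 + 5.469 + 15.625 + 192.500 = 215.198 mg/L

215.198 mg/L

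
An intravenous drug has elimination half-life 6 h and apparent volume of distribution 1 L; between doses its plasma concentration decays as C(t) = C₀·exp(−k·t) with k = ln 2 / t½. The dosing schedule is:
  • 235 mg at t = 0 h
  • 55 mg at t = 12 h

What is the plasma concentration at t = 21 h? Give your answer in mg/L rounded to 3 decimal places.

40.217 mg/L

k = ln 2 / 6 = 0.11552 per h
Dose 1 (235 mg at t=0 h): 235·exp(−0.11552·21) = 20.771 mg/L
Dose 2 (55 mg at t=12 h): 55·exp(−0.11552·9) = 19.445 mg/L
C(21) = 20.771 + 19.445 = 40.217 mg/L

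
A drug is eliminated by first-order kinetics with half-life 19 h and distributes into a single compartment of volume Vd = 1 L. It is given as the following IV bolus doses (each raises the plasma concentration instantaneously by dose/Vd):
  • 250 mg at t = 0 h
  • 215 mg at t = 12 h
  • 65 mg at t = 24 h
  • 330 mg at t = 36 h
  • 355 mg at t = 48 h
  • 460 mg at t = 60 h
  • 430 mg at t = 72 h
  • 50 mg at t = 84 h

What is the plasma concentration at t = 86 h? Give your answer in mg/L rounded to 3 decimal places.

656.744 mg/L

k = ln 2 / 19 = 0.03648 per h
Dose 1 (250 mg at t=0 h): 250·exp(−0.03648·86) = 10.849 mg/L
Dose 2 (215 mg at t=12 h): 215·exp(−0.03648·74) = 14.455 mg/L
Dose 3 (65 mg at t=24 h): 65·exp(−0.03648·62) = 6.770 mg/L
Dose 4 (330 mg at t=36 h): 330·exp(−0.03648·50) = 53.251 mg/L
Dose 5 (355 mg at t=48 h): 355·exp(−0.03648·38) = 88.750 mg/L
Dose 6 (460 mg at t=60 h): 460·exp(−0.03648·26) = 178.165 mg/L
Dose 7 (430 mg at t=72 h): 430·exp(−0.03648·14) = 258.022 mg/L
Dose 8 (50 mg at t=84 h): 50·exp(−0.03648·2) = 46.482 mg/L
C(86) = 10.849 + 14.455 + 6.770 + 53.251 + 88.750 + 178.165 + 258.022 + 46.482 = 656.744 mg/L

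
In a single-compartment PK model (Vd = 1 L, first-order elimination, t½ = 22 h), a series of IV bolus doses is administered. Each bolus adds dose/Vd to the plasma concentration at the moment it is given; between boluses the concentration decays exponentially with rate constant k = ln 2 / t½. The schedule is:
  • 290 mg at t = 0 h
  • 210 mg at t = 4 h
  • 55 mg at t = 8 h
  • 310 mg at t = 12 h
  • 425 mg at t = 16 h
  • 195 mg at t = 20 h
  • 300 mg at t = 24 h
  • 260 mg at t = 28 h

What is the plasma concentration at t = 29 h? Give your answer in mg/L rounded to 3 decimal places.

k = ln 2 / 22 = 0.03151 per h
Dose 1 (290 mg at t=0 h): 290·exp(−0.03151·29) = 116.302 mg/L
Dose 2 (210 mg at t=4 h): 210·exp(−0.03151·25) = 95.530 mg/L
Dose 3 (55 mg at t=8 h): 55·exp(−0.03151·21) = 28.380 mg/L
Dose 4 (310 mg at t=12 h): 310·exp(−0.03151·17) = 181.446 mg/L
Dose 5 (425 mg at t=16 h): 425·exp(−0.03151·13) = 282.168 mg/L
Dose 6 (195 mg at t=20 h): 195·exp(−0.03151·9) = 146.854 mg/L
Dose 7 (300 mg at t=24 h): 300·exp(−0.03151·5) = 256.274 mg/L
Dose 8 (260 mg at t=28 h): 260·exp(−0.03151·1) = 251.936 mg/L
C(29) = 116.302 + 95.530 + 28.380 + 181.446 + 282.168 + 146.854 + 256.274 + 251.936 = 1358.890 mg/L

1358.890 mg/L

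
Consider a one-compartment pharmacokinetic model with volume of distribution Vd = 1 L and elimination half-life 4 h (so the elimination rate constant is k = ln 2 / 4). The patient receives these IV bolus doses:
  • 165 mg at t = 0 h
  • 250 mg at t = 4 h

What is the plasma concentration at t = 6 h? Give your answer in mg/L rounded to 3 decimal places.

k = ln 2 / 4 = 0.17329 per h
Dose 1 (165 mg at t=0 h): 165·exp(−0.17329·6) = 58.336 mg/L
Dose 2 (250 mg at t=4 h): 250·exp(−0.17329·2) = 176.777 mg/L
C(6) = 58.336 + 176.777 = 235.113 mg/L

235.113 mg/L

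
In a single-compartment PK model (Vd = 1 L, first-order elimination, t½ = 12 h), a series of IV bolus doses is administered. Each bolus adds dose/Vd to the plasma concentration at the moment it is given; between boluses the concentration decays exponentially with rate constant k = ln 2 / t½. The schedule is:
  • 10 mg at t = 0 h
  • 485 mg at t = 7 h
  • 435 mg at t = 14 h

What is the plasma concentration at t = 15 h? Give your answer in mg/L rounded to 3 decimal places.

720.321 mg/L

k = ln 2 / 12 = 0.05776 per h
Dose 1 (10 mg at t=0 h): 10·exp(−0.05776·15) = 4.204 mg/L
Dose 2 (485 mg at t=7 h): 485·exp(−0.05776·8) = 305.531 mg/L
Dose 3 (435 mg at t=14 h): 435·exp(−0.05776·1) = 410.585 mg/L
C(15) = 4.204 + 305.531 + 410.585 = 720.321 mg/L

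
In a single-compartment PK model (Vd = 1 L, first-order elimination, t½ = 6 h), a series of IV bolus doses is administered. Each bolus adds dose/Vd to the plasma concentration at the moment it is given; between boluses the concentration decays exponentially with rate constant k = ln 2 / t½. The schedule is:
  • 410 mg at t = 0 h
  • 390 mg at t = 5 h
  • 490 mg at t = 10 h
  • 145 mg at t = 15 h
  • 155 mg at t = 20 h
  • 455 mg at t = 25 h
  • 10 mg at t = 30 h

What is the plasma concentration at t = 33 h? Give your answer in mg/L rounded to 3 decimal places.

299.076 mg/L

k = ln 2 / 6 = 0.11552 per h
Dose 1 (410 mg at t=0 h): 410·exp(−0.11552·33) = 9.060 mg/L
Dose 2 (390 mg at t=5 h): 390·exp(−0.11552·28) = 15.355 mg/L
Dose 3 (490 mg at t=10 h): 490·exp(−0.11552·23) = 34.375 mg/L
Dose 4 (145 mg at t=15 h): 145·exp(−0.11552·18) = 18.125 mg/L
Dose 5 (155 mg at t=20 h): 155·exp(−0.11552·13) = 34.522 mg/L
Dose 6 (455 mg at t=25 h): 455·exp(−0.11552·8) = 180.567 mg/L
Dose 7 (10 mg at t=30 h): 10·exp(−0.11552·3) = 7.071 mg/L
C(33) = 9.060 + 15.355 + 34.375 + 18.125 + 34.522 + 180.567 + 7.071 = 299.076 mg/L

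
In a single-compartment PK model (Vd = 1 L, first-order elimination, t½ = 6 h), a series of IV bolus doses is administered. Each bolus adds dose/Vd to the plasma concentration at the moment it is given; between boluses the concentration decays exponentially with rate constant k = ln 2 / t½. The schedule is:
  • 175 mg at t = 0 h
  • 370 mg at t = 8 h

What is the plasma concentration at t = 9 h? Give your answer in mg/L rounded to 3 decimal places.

391.504 mg/L

k = ln 2 / 6 = 0.11552 per h
Dose 1 (175 mg at t=0 h): 175·exp(−0.11552·9) = 61.872 mg/L
Dose 2 (370 mg at t=8 h): 370·exp(−0.11552·1) = 329.633 mg/L
C(9) = 61.872 + 329.633 = 391.504 mg/L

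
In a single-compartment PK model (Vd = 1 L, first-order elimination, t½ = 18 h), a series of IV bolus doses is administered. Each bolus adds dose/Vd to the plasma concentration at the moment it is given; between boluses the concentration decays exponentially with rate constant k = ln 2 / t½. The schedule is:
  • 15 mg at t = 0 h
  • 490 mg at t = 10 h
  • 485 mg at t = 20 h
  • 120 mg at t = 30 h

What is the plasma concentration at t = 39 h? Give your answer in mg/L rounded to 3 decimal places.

481.933 mg/L

k = ln 2 / 18 = 0.03851 per h
Dose 1 (15 mg at t=0 h): 15·exp(−0.03851·39) = 3.341 mg/L
Dose 2 (490 mg at t=10 h): 490·exp(−0.03851·29) = 160.400 mg/L
Dose 3 (485 mg at t=20 h): 485·exp(−0.03851·19) = 233.339 mg/L
Dose 4 (120 mg at t=30 h): 120·exp(−0.03851·9) = 84.853 mg/L
C(39) = 3.341 + 160.400 + 233.339 + 84.853 = 481.933 mg/L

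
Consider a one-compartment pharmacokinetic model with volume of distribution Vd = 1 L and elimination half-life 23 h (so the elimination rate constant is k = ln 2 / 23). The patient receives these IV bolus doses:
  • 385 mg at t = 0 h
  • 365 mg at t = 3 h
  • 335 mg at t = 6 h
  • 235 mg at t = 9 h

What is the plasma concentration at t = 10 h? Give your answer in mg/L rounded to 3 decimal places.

1105.384 mg/L

k = ln 2 / 23 = 0.03014 per h
Dose 1 (385 mg at t=0 h): 385·exp(−0.03014·10) = 284.825 mg/L
Dose 2 (365 mg at t=3 h): 365·exp(−0.03014·7) = 295.580 mg/L
Dose 3 (335 mg at t=6 h): 335·exp(−0.03014·4) = 296.956 mg/L
Dose 4 (235 mg at t=9 h): 235·exp(−0.03014·1) = 228.023 mg/L
C(10) = 284.825 + 295.580 + 296.956 + 228.023 = 1105.384 mg/L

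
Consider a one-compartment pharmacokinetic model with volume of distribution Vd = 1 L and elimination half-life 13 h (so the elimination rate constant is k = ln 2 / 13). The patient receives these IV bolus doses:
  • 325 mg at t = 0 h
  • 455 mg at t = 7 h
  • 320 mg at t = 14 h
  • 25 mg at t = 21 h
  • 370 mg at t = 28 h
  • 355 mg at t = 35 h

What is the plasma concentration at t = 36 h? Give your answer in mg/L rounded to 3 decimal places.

832.948 mg/L

k = ln 2 / 13 = 0.05332 per h
Dose 1 (325 mg at t=0 h): 325·exp(−0.05332·36) = 47.672 mg/L
Dose 2 (455 mg at t=7 h): 455·exp(−0.05332·29) = 96.936 mg/L
Dose 3 (320 mg at t=14 h): 320·exp(−0.05332·22) = 99.018 mg/L
Dose 4 (25 mg at t=21 h): 25·exp(−0.05332·15) = 11.236 mg/L
Dose 5 (370 mg at t=28 h): 370·exp(−0.05332·8) = 241.520 mg/L
Dose 6 (355 mg at t=35 h): 355·exp(−0.05332·1) = 336.568 mg/L
C(36) = 47.672 + 96.936 + 99.018 + 11.236 + 241.520 + 336.568 = 832.948 mg/L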